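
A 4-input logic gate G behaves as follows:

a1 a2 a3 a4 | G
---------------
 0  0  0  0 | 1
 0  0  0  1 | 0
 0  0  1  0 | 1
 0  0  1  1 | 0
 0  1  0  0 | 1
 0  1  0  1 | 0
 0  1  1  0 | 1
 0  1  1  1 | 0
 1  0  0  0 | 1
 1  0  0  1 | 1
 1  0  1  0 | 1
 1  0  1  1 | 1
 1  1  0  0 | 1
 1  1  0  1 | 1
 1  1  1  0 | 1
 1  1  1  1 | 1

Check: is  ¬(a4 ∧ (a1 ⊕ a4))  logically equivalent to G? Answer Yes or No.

Yes

Evaluate ¬(a4 ∧ (a1 ⊕ a4)) on each row and compare to G:
  a1=0, a2=0, a3=0, a4=0: formula gives 1, G = 1 ✓
  a1=0, a2=0, a3=0, a4=1: formula gives 0, G = 0 ✓
  a1=0, a2=0, a3=1, a4=0: formula gives 1, G = 1 ✓
  a1=0, a2=0, a3=1, a4=1: formula gives 0, G = 0 ✓
  …and likewise for the remaining 12 rows.
No disagreement on any input; they are logically equivalent.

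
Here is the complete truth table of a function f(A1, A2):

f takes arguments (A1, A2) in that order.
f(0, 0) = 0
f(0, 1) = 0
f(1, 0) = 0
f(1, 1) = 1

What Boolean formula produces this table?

f(A1, A2) = A1 & A2

The output is 1 only when every input is 1 — the AND of all inputs.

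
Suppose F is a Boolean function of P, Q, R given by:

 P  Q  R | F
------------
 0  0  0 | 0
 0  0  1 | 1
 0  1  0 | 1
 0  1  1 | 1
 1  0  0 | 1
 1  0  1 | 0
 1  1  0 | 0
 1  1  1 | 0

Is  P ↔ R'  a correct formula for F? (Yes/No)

Test each input against both F and the formula:
  P=0, Q=0, R=0: formula gives 0, F = 0 ✓
  P=0, Q=0, R=1: formula gives 1, F = 1 ✓
  P=0, Q=1, R=0: formula gives 0, but F = 1 ✗
A single disagreement suffices: at (0,1,0) they differ, so the formula does not compute F.

No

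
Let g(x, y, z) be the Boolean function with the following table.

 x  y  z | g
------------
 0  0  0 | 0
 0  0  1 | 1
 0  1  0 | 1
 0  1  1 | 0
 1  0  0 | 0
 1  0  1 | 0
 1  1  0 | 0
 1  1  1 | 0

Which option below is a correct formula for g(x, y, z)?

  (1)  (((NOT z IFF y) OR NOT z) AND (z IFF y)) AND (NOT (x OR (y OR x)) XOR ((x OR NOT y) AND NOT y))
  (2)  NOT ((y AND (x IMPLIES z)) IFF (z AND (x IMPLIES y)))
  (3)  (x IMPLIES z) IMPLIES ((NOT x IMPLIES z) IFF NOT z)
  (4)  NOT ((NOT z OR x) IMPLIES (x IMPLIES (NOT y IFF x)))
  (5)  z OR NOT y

2

(1) fails at (0,0,1): the formula yields 0, g is 1.
(3) fails at (0,0,1): the formula yields 0, g is 1.
(4) fails at (0,0,1): the formula yields 0, g is 1.
(5) fails at (0,0,0): the formula yields 1, g is 0.
(2) is the remaining candidate, and it agrees with g on all 8 inputs.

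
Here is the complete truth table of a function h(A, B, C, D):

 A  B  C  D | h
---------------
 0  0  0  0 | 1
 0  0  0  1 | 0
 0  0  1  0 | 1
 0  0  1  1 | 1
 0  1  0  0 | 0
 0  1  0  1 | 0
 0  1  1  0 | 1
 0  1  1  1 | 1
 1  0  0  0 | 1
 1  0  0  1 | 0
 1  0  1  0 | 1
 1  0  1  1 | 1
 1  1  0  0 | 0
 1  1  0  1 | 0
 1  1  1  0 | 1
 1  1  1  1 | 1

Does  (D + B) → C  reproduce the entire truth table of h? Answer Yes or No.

Evaluate (D + B) → C on each row and compare to h:
  A=0, B=0, C=0, D=0: formula gives 1, h = 1 ✓
  A=0, B=0, C=0, D=1: formula gives 0, h = 0 ✓
  A=0, B=0, C=1, D=0: formula gives 1, h = 1 ✓
  A=0, B=0, C=1, D=1: formula gives 1, h = 1 ✓
  …and likewise for the remaining 12 rows.
All 16 rows match — the expression computes h exactly.

Yes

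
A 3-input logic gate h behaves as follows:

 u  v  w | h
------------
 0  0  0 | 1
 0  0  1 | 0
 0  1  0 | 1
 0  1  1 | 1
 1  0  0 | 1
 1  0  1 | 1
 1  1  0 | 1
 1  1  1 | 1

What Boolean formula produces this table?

Only row (0,0,1) gives 0. So h is 1 everywhere except there — the complement of the minterm ¬u·¬v·w.

h(u, v, w) = ((u' · v') · w)'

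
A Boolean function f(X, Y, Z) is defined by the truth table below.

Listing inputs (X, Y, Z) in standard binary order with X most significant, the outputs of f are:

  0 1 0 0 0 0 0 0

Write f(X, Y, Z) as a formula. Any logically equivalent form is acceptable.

Only row (0,0,1) gives 1. That row's minterm ¬X·¬Y·Z is f directly.

f(X, Y, Z) = (not X and not Y) and Z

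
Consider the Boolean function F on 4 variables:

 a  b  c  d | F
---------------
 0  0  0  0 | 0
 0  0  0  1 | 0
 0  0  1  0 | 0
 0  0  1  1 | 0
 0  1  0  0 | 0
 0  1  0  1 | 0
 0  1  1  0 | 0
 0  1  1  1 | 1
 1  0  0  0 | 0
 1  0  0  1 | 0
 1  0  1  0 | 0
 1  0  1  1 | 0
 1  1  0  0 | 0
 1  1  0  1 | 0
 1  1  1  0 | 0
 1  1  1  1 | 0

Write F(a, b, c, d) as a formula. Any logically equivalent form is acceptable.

F(a, b, c, d) = ((~a & b) & c) & d

F is 1 on exactly one input, (0,1,1,1), whose minterm is ¬a·b·c·d. So F is just that conjunction.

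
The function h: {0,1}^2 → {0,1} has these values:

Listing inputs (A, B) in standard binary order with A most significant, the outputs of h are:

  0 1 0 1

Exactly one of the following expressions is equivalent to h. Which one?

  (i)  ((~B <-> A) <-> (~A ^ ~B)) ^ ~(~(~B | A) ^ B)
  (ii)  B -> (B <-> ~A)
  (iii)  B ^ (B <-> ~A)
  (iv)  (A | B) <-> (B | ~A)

(i) fails at (0,1): the formula yields 0, h is 1.
(ii) fails at (0,0): the formula yields 1, h is 0.
(iii) fails at (0,1): the formula yields 0, h is 1.
Only (iv) survives; checking it on all 4 rows confirms it matches h.

iv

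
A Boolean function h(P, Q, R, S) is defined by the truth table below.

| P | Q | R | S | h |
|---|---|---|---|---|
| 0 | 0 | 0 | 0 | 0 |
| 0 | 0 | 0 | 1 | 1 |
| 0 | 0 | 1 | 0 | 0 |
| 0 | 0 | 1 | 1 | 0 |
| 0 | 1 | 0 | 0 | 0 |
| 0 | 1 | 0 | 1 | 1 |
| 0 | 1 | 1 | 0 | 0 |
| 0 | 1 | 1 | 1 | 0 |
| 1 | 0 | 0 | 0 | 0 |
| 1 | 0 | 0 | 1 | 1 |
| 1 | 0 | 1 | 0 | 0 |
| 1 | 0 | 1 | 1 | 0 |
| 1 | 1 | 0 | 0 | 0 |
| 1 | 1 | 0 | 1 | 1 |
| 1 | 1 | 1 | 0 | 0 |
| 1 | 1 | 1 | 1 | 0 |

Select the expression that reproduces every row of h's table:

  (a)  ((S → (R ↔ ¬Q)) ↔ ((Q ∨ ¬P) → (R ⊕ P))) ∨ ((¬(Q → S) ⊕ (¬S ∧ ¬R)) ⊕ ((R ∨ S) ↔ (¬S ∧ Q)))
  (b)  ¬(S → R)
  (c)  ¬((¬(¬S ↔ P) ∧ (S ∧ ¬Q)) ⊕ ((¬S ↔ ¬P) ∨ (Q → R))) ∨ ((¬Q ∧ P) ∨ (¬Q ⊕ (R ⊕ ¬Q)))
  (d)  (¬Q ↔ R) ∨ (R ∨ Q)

b

(a) fails at (0,0,1,0): the formula yields 1, h is 0.
(c) fails at (0,0,0,1): the formula yields 0, h is 1.
(d) fails at (0,0,0,1): the formula yields 0, h is 1.
That leaves (b). Evaluating it on every row reproduces the table of h exactly.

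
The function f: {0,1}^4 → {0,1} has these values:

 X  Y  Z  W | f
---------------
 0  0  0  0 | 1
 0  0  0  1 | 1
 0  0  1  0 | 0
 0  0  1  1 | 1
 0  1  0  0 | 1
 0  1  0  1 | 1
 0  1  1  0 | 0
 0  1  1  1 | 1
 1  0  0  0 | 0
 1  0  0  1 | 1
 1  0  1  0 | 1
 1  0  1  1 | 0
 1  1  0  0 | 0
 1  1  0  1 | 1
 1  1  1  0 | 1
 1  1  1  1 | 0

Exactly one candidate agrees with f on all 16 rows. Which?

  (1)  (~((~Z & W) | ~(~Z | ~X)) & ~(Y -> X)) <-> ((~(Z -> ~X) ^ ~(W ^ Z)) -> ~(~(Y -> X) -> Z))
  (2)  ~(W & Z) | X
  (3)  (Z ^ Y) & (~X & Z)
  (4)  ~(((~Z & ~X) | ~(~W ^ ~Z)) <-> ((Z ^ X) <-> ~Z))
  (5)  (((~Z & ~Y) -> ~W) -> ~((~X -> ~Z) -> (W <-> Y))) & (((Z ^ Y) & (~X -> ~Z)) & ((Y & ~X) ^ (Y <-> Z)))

(1): at (0,0,0,1) it gives 0, but f = 1 — eliminated.
(2): at (0,0,1,0) it gives 1, but f = 0 — eliminated.
(3): at (0,0,0,0) it gives 0, but f = 1 — eliminated.
(5): at (0,0,0,0) it gives 0, but f = 1 — eliminated.
That leaves (4). Evaluating it on every row reproduces the table of f exactly.

4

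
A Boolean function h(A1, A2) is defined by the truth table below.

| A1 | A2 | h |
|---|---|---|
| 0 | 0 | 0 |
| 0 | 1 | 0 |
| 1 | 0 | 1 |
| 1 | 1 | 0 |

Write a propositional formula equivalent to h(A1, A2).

1 only at (1,0): A1 AND NOT A2.

h(A1, A2) = A1 and not A2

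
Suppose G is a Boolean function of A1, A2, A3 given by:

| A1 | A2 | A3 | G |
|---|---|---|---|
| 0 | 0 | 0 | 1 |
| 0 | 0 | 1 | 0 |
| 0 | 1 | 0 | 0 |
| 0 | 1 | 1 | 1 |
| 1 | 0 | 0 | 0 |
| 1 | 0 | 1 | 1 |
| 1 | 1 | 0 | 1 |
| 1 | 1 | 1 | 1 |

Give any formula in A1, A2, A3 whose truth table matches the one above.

There are just 3 zero rows: (0,0,1), (0,1,0), (1,0,0). Their minterms are ¬A1·¬A2·A3, ¬A1·A2·¬A3, A1·¬A2·¬A3; the OR of those covers precisely the 0-outputs, and negating it yields G.

G(A1, A2, A3) = ¬((((¬A1 ∧ ¬A2) ∧ A3) ∨ ((¬A1 ∧ A2) ∧ ¬A3)) ∨ ((A1 ∧ ¬A2) ∧ ¬A3))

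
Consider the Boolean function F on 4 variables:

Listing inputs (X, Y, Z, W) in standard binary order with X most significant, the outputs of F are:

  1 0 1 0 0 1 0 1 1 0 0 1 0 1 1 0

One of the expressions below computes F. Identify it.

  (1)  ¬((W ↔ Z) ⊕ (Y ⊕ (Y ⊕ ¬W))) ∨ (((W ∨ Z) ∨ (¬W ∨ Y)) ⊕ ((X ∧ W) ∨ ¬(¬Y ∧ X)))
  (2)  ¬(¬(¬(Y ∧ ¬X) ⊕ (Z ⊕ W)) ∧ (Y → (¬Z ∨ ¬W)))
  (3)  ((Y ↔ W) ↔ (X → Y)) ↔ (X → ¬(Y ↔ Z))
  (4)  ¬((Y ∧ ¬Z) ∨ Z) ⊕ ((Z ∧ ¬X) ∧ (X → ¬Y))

3

(1) disagrees with F on (0,0,0,1) (formula → 1, table → 0); rule it out.
(2) disagrees with F on (0,0,1,0) (formula → 0, table → 1); rule it out.
(4) disagrees with F on (0,0,0,1) (formula → 1, table → 0); rule it out.
That leaves (3). Evaluating it on every row reproduces the table of F exactly.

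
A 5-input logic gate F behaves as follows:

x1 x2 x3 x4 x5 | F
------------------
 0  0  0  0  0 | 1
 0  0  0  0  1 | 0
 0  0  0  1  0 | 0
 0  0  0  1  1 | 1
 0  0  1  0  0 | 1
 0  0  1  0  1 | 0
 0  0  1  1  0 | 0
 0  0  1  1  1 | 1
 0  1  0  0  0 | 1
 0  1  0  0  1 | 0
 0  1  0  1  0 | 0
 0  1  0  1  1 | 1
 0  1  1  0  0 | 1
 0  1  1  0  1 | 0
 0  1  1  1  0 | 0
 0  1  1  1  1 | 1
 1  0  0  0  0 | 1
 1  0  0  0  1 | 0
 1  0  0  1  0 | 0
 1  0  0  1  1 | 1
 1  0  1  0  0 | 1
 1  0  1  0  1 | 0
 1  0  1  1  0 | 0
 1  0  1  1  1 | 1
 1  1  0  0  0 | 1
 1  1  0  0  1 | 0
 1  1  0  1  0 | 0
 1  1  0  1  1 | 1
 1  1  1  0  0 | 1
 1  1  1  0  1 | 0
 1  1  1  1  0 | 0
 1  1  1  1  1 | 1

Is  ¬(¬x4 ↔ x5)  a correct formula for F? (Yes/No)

Yes

Evaluate ¬(¬x4 ↔ x5) on each row and compare to F:
  x1=0, x2=0, x3=0, x4=0, x5=0: formula gives 1, F = 1 ✓
  x1=0, x2=0, x3=0, x4=0, x5=1: formula gives 0, F = 0 ✓
  x1=0, x2=0, x3=0, x4=1, x5=0: formula gives 0, F = 0 ✓
  x1=0, x2=0, x3=0, x4=1, x5=1: formula gives 1, F = 1 ✓
  …and likewise for the remaining 28 rows.
No disagreement on any input; they are logically equivalent.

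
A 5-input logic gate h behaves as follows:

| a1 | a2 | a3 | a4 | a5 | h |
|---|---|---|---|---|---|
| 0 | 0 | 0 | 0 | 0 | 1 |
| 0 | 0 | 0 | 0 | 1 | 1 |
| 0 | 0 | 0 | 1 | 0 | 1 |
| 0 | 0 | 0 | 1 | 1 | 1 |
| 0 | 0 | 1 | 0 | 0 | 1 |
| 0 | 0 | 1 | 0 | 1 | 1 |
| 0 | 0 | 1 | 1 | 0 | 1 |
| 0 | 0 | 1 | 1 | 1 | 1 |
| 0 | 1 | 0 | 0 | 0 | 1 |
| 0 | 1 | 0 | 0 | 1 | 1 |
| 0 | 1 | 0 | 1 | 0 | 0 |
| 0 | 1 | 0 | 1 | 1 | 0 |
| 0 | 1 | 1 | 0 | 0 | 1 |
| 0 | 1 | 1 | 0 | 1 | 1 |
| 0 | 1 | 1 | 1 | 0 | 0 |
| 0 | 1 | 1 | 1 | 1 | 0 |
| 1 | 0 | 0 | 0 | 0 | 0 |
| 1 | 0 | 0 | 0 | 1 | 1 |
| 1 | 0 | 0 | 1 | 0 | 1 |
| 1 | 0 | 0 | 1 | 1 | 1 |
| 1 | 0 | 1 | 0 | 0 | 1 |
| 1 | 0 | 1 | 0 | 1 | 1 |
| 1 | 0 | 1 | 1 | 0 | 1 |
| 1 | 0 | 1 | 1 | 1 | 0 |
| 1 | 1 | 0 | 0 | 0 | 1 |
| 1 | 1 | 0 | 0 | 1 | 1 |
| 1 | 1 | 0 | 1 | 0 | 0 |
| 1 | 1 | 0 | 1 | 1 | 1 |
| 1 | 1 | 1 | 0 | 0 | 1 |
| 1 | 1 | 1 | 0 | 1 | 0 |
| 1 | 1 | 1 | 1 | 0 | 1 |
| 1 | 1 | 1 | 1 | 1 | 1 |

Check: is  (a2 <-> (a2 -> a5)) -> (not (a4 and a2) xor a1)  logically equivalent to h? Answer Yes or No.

Test each input against both h and the formula:
  a1=0, a2=0, a3=0, a4=0, a5=0: formula gives 1, h = 1 ✓
  a1=0, a2=0, a3=0, a4=0, a5=1: formula gives 1, h = 1 ✓
  a1=0, a2=0, a3=0, a4=1, a5=0: formula gives 1, h = 1 ✓
  a1=0, a2=0, a3=0, a4=1, a5=1: formula gives 1, h = 1 ✓
  …
  a1=0, a2=1, a3=0, a4=1, a5=0: formula gives 1, but h = 0 ✗
A single disagreement suffices: at (0,1,0,1,0) they differ, so the formula does not compute h.

No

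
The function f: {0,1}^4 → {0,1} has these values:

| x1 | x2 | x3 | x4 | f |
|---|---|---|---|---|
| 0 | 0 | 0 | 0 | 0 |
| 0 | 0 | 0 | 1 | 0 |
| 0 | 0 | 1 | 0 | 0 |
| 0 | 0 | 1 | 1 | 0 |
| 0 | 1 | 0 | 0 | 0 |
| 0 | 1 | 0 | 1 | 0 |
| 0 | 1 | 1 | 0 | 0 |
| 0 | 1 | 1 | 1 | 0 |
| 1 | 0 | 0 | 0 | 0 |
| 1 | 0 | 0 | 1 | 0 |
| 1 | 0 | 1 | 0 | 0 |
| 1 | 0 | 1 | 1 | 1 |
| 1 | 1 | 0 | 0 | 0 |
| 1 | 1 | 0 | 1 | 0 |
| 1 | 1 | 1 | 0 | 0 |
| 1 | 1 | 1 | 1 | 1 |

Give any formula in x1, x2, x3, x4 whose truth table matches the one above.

f(x1, x2, x3, x4) = (((x1 · x2') · x3) · x4) + (((x1 · x2) · x3) · x4)

Collect the rows where f=1 — (1,0,1,1), (1,1,1,1) — and write one minterm per row: x1·¬x2·x3·x4, x1·x2·x3·x4. Their union (logical OR) reproduces the table exactly.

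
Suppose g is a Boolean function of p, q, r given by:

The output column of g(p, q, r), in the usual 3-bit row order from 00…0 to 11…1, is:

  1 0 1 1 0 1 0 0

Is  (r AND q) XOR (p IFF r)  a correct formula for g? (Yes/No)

Yes

Evaluate (r AND q) XOR (p IFF r) on each row and compare to g:
  p=0, q=0, r=0: formula gives 1, g = 1 ✓
  p=0, q=0, r=1: formula gives 0, g = 0 ✓
  p=0, q=1, r=0: formula gives 1, g = 1 ✓
  p=0, q=1, r=1: formula gives 1, g = 1 ✓
  p=1, q=0, r=0: formula gives 0, g = 0 ✓
  … (the remaining 3 rows also agree.)
Every row agrees, so the formula is equivalent.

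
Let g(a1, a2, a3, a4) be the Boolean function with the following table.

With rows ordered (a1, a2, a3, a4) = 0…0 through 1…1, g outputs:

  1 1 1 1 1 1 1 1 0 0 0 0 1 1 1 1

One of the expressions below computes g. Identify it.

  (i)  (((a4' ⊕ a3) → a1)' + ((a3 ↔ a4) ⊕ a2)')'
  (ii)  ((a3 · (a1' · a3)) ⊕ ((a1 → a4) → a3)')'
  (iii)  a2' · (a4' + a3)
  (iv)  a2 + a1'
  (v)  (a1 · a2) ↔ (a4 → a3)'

iv

(i) fails at (0,0,0,0): the formula yields 0, g is 1.
(ii) fails at (0,0,0,0): the formula yields 0, g is 1.
(iii) fails at (0,0,0,1): the formula yields 0, g is 1.
(v) fails at (0,0,0,1): the formula yields 0, g is 1.
(iv) is the remaining candidate, and it agrees with g on all 16 inputs.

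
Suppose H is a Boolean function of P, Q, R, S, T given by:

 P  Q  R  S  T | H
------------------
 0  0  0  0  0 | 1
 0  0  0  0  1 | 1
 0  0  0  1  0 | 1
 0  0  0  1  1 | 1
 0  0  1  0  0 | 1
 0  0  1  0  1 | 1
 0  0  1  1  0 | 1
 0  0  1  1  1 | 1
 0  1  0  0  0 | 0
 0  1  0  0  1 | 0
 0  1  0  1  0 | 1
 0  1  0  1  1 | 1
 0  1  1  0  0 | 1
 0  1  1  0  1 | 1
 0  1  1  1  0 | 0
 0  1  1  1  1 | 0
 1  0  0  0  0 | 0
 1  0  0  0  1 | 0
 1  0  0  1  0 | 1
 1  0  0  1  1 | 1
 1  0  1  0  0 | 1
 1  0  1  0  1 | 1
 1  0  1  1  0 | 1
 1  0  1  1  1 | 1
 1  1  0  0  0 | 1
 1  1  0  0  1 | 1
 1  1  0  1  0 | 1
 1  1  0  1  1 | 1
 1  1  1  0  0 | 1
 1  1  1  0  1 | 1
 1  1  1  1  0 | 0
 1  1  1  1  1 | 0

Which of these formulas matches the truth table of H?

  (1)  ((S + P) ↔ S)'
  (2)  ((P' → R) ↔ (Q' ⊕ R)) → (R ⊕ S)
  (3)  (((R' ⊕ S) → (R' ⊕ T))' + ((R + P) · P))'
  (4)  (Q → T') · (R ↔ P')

(1) fails at (0,0,0,0,0): the formula yields 0, H is 1.
(3) fails at (0,0,0,0,1): the formula yields 0, H is 1.
(4) fails at (0,0,0,0,0): the formula yields 0, H is 1.
That leaves (2). Evaluating it on every row reproduces the table of H exactly.

2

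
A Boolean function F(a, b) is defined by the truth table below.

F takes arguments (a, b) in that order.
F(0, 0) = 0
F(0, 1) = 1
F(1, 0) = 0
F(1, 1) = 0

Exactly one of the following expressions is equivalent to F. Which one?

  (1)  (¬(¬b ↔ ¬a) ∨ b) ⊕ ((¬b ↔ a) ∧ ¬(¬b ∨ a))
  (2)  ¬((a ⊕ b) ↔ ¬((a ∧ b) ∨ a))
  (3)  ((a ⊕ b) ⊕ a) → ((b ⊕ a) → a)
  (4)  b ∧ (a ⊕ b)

4

(1) fails at (0,1): the formula yields 0, F is 1.
(2) fails at (0,0): the formula yields 1, F is 0.
(3) fails at (0,0): the formula yields 1, F is 0.
Only (4) survives; checking it on all 4 rows confirms it matches F.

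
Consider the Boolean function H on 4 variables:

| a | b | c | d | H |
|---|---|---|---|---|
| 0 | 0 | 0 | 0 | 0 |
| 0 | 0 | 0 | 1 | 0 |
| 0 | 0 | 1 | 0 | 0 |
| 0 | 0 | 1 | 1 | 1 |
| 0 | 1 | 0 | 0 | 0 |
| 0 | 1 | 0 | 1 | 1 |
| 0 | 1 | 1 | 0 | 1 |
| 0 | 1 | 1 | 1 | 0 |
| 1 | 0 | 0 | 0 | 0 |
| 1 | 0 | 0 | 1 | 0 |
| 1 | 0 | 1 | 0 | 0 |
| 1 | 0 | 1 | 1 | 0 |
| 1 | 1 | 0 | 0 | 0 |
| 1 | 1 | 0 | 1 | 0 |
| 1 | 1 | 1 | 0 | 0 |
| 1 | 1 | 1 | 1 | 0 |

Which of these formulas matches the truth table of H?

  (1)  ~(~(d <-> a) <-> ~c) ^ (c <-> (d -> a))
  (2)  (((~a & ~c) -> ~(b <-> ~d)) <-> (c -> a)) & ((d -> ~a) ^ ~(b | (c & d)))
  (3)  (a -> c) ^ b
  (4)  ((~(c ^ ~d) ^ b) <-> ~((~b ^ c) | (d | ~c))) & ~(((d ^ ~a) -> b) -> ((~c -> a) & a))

(1) disagrees with H on (0,0,0,0) (formula → 1, table → 0); rule it out.
(2) disagrees with H on (0,0,1,1) (formula → 0, table → 1); rule it out.
(3) disagrees with H on (0,0,0,0) (formula → 1, table → 0); rule it out.
That leaves (4). Evaluating it on every row reproduces the table of H exactly.

4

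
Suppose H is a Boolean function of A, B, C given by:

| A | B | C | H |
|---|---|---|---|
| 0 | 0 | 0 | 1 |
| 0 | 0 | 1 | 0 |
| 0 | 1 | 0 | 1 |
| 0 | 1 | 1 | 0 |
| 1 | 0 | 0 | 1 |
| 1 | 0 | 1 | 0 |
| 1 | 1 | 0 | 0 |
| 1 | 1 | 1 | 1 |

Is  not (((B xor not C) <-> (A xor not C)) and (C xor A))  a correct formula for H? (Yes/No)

No

Test each input against both H and the formula:
  A=0, B=0, C=0: formula gives 1, H = 1 ✓
  A=0, B=0, C=1: formula gives 0, H = 0 ✓
  A=0, B=1, C=0: formula gives 1, H = 1 ✓
  A=0, B=1, C=1: formula gives 1, but H = 0 ✗
Since they disagree at (0,1,1), the expression is not a correct formula for H.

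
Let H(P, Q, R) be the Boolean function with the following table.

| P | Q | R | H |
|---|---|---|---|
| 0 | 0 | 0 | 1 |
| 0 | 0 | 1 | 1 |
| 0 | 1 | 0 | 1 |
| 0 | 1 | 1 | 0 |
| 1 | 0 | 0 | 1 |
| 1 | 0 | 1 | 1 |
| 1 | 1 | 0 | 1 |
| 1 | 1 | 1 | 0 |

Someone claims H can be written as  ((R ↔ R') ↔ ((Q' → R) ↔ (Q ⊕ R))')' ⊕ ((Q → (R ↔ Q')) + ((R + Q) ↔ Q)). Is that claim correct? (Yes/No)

Yes

Evaluate ((R ↔ R') ↔ ((Q' → R) ↔ (Q ⊕ R))')' ⊕ ((Q → (R ↔ Q')) + ((R + Q) ↔ Q)) on each row and compare to H:
  P=0, Q=0, R=0: formula gives 1, H = 1 ✓
  P=0, Q=0, R=1: formula gives 1, H = 1 ✓
  P=0, Q=1, R=0: formula gives 1, H = 1 ✓
  P=0, Q=1, R=1: formula gives 0, H = 0 ✓
  P=1, Q=0, R=0: formula gives 1, H = 1 ✓
  … (the remaining 3 rows also agree.)
All 8 rows match — the expression computes H exactly.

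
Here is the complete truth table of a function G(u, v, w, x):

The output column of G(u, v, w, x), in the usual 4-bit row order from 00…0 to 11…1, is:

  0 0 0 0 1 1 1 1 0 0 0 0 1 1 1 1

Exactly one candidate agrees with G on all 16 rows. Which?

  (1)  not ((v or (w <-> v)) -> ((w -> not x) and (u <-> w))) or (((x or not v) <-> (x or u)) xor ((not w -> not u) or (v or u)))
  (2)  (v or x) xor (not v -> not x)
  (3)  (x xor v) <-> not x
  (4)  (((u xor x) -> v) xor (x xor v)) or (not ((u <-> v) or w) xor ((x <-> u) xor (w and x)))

(1) fails at (0,0,0,0): the formula yields 1, G is 0.
(2) fails at (0,0,0,0): the formula yields 1, G is 0.
(4) fails at (0,0,0,0): the formula yields 1, G is 0.
That leaves (3). Evaluating it on every row reproduces the table of G exactly.

3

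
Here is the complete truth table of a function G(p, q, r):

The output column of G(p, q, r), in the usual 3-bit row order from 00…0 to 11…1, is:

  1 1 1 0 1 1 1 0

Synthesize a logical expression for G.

The 0-rows are (0,1,1), (1,1,1). Take each as a conjunction (¬p·q·r, p·q·r), form their disjunction, and complement — that gives a formula that is 1 everywhere G is.

G(p, q, r) = NOT (((NOT p AND q) AND r) OR ((p AND q) AND r))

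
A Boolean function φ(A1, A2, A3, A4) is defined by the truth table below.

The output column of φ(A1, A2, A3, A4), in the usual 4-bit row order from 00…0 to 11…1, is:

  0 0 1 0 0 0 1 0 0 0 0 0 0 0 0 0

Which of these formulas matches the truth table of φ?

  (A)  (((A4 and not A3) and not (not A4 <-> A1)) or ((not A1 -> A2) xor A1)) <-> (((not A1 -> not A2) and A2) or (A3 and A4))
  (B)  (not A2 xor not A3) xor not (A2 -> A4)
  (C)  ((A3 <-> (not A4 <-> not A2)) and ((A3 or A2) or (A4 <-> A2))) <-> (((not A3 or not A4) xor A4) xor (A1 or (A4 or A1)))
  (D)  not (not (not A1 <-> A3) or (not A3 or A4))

D

(A) fails at (0,0,0,0): the formula yields 1, φ is 0.
(B) fails at (0,0,1,1): the formula yields 1, φ is 0.
(C) fails at (0,0,1,1): the formula yields 1, φ is 0.
(D) is the remaining candidate, and it agrees with φ on all 16 inputs.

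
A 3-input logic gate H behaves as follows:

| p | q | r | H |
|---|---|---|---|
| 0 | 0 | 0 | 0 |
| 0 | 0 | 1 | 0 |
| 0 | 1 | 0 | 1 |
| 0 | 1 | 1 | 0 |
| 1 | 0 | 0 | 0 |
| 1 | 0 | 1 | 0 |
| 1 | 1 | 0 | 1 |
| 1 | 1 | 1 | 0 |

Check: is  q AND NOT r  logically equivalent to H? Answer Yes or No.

Yes

Check the formula against H row by row:
  p=0, q=0, r=0: formula gives 0, H = 0 ✓
  p=0, q=0, r=1: formula gives 0, H = 0 ✓
  p=0, q=1, r=0: formula gives 1, H = 1 ✓
  p=0, q=1, r=1: formula gives 0, H = 0 ✓
  p=1, q=0, r=0: formula gives 0, H = 0 ✓
  …and likewise for the remaining 3 rows.
All 8 rows match — the expression computes H exactly.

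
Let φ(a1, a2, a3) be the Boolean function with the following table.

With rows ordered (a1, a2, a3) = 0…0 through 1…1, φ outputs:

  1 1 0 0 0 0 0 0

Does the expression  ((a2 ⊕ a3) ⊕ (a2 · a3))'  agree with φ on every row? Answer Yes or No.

Evaluate ((a2 ⊕ a3) ⊕ (a2 · a3))' on each row and compare to φ:
  a1=0, a2=0, a3=0: formula gives 1, φ = 1 ✓
  a1=0, a2=0, a3=1: formula gives 0, but φ = 1 ✗
Since they disagree at (0,0,1), the expression is not a correct formula for φ.

No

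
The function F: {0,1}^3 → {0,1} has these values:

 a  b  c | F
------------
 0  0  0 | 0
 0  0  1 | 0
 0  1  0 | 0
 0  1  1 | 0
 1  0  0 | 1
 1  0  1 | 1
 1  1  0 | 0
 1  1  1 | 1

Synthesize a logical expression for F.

F=1 on 3 inputs: (1,0,0), (1,0,1), (1,1,1). Reading each as a conjunction of literals (a·¬b·¬c, a·¬b·c, a·b·c) and taking the OR gives the canonical DNF.

F(a, b, c) = (((a ∧ ¬b) ∧ ¬c) ∨ ((a ∧ ¬b) ∧ c)) ∨ ((a ∧ b) ∧ c)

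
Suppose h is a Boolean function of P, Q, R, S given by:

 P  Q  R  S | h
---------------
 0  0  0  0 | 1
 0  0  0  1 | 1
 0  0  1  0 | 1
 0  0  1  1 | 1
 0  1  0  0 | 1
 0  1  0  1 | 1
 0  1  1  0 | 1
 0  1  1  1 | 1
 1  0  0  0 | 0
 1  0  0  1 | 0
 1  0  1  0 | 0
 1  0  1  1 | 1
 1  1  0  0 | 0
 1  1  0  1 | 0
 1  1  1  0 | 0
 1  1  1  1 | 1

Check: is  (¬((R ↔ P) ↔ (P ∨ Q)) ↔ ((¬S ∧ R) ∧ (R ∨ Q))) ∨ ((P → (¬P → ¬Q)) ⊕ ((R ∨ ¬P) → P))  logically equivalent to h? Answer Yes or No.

Evaluate (¬((R ↔ P) ↔ (P ∨ Q)) ↔ ((¬S ∧ R) ∧ (R ∨ Q))) ∨ ((P → (¬P → ¬Q)) ⊕ ((R ∨ ¬P) → P)) on each row and compare to h:
  P=0, Q=0, R=0, S=0: formula gives 1, h = 1 ✓
  P=0, Q=0, R=0, S=1: formula gives 1, h = 1 ✓
  P=0, Q=0, R=1, S=0: formula gives 1, h = 1 ✓
  P=0, Q=0, R=1, S=1: formula gives 1, h = 1 ✓
  …and likewise for the remaining 12 rows.
No disagreement on any input; they are logically equivalent.

Yes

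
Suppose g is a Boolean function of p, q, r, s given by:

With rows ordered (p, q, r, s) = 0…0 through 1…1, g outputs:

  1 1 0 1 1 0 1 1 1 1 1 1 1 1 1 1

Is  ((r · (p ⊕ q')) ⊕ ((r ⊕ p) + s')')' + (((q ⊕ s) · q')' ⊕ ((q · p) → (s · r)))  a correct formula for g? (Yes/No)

Yes

Check the formula against g row by row:
  p=0, q=0, r=0, s=0: formula gives 1, g = 1 ✓
  p=0, q=0, r=0, s=1: formula gives 1, g = 1 ✓
  p=0, q=0, r=1, s=0: formula gives 0, g = 0 ✓
  p=0, q=0, r=1, s=1: formula gives 1, g = 1 ✓
  …and likewise for the remaining 12 rows.
Every row agrees, so the formula is equivalent.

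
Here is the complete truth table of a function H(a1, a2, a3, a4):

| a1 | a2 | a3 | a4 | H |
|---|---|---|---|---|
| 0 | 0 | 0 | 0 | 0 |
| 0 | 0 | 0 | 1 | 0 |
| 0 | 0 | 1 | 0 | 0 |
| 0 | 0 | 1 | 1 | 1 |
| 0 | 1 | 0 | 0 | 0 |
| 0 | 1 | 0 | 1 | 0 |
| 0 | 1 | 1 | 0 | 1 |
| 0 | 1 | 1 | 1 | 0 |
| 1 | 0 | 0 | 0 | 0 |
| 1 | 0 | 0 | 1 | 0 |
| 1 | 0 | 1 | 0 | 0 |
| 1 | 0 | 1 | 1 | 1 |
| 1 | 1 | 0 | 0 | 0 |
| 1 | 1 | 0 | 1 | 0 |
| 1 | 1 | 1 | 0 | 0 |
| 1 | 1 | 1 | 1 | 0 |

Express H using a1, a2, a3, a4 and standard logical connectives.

H(a1, a2, a3, a4) = ((((¬a1 ∧ ¬a2) ∧ a3) ∧ a4) ∨ (((¬a1 ∧ a2) ∧ a3) ∧ ¬a4)) ∨ (((a1 ∧ ¬a2) ∧ a3) ∧ a4)

The 1-rows are (0,0,1,1), (0,1,1,0), (1,0,1,1). Each contributes one minterm — ¬a1·¬a2·a3·a4; ¬a1·a2·a3·¬a4; a1·¬a2·a3·a4 — and their disjunction is a sum-of-products form of H.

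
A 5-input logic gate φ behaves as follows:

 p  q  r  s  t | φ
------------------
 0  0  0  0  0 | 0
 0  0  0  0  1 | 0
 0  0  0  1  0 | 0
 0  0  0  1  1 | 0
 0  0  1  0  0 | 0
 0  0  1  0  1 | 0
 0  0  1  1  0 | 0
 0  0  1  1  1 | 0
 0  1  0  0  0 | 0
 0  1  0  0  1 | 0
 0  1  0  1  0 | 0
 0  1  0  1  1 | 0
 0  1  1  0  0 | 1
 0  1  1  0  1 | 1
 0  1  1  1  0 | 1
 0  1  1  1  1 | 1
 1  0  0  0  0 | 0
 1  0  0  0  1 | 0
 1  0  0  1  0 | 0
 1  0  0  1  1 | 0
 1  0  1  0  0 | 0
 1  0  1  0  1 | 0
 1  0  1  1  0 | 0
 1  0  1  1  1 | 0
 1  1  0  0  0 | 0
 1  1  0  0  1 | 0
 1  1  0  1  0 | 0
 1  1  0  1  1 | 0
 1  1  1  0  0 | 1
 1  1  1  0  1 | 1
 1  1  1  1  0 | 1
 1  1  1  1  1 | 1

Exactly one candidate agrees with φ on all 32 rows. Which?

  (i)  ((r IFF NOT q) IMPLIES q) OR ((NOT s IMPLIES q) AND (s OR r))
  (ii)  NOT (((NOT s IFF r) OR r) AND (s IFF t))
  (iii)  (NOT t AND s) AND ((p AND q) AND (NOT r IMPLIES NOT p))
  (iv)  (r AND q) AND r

(i): at (0,0,0,0,0) it gives 1, but φ = 0 — eliminated.
(ii): at (0,0,0,0,0) it gives 1, but φ = 0 — eliminated.
(iii): at (0,1,1,0,0) it gives 0, but φ = 1 — eliminated.
(iv) is the remaining candidate, and it agrees with φ on all 32 inputs.

iv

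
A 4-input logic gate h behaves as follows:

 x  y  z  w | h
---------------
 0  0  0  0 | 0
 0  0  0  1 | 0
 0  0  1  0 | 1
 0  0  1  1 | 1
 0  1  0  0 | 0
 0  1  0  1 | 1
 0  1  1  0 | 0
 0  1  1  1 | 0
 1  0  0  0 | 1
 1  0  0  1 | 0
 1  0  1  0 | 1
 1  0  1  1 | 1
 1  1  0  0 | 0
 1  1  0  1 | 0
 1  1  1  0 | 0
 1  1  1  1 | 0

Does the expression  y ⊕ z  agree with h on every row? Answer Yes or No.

Evaluate y ⊕ z on each row and compare to h:
  x=0, y=0, z=0, w=0: formula gives 0, h = 0 ✓
  x=0, y=0, z=0, w=1: formula gives 0, h = 0 ✓
  x=0, y=0, z=1, w=0: formula gives 1, h = 1 ✓
  x=0, y=0, z=1, w=1: formula gives 1, h = 1 ✓
  x=0, y=1, z=0, w=0: formula gives 1, but h = 0 ✗
Row (0,1,0,0) is a counterexample, so the formula is not equivalent to h.

No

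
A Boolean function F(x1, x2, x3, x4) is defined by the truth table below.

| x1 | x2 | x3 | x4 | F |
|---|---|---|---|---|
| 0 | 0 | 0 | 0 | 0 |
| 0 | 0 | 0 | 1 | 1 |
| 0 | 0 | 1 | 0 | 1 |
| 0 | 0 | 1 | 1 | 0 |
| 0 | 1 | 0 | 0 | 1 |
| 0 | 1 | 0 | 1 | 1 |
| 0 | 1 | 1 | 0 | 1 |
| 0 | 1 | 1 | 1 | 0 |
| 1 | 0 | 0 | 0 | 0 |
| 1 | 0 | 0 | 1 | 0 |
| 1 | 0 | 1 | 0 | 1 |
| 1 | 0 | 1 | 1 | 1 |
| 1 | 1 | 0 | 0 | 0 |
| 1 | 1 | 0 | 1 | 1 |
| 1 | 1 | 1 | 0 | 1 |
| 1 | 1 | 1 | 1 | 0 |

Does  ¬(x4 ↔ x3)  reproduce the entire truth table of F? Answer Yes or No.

Evaluate ¬(x4 ↔ x3) on each row and compare to F:
  x1=0, x2=0, x3=0, x4=0: formula gives 0, F = 0 ✓
  x1=0, x2=0, x3=0, x4=1: formula gives 1, F = 1 ✓
  x1=0, x2=0, x3=1, x4=0: formula gives 1, F = 1 ✓
  x1=0, x2=0, x3=1, x4=1: formula gives 0, F = 0 ✓
  x1=0, x2=1, x3=0, x4=0: formula gives 0, but F = 1 ✗
Row (0,1,0,0) is a counterexample, so the formula is not equivalent to F.

No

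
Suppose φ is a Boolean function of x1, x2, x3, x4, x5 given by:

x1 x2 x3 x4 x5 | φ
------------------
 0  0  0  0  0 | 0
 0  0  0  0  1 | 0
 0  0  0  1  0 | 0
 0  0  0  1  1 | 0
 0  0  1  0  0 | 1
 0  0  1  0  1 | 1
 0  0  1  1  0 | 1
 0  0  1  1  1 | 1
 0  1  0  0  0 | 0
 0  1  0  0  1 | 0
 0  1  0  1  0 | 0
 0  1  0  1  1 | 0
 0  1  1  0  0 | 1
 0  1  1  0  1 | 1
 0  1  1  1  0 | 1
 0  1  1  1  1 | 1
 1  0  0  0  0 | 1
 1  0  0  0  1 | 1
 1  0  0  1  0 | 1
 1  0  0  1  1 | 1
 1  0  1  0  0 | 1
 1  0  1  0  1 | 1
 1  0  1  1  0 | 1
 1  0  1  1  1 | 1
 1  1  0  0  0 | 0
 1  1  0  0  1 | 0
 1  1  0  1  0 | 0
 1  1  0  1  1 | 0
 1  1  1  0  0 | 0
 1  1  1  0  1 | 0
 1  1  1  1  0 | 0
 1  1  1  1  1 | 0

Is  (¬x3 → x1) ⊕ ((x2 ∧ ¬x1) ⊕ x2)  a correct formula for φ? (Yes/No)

Evaluate (¬x3 → x1) ⊕ ((x2 ∧ ¬x1) ⊕ x2) on each row and compare to φ:
  x1=0, x2=0, x3=0, x4=0, x5=0: formula gives 0, φ = 0 ✓
  x1=0, x2=0, x3=0, x4=0, x5=1: formula gives 0, φ = 0 ✓
  x1=0, x2=0, x3=0, x4=1, x5=0: formula gives 0, φ = 0 ✓
  x1=0, x2=0, x3=0, x4=1, x5=1: formula gives 0, φ = 0 ✓
  …and likewise for the remaining 28 rows.
No disagreement on any input; they are logically equivalent.

Yes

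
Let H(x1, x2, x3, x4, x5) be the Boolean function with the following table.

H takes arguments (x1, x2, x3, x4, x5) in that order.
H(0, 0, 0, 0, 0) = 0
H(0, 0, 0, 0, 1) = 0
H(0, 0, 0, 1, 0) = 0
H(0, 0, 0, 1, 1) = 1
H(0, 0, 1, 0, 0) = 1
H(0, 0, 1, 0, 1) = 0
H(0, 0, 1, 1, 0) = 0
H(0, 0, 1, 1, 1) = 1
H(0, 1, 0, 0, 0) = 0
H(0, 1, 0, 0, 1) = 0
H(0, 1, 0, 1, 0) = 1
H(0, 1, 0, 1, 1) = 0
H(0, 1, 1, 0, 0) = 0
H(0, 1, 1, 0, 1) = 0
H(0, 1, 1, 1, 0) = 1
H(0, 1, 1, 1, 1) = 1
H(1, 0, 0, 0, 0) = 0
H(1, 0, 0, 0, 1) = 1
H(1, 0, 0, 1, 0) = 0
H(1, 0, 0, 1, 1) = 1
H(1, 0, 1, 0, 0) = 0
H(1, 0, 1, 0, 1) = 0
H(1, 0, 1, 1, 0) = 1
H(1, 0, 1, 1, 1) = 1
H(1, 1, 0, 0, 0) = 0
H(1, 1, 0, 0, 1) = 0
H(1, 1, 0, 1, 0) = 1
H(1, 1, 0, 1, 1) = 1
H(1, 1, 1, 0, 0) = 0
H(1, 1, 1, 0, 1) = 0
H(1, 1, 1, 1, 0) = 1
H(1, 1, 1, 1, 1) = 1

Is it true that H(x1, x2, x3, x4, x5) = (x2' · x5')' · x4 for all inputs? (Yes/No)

Evaluate (x2' · x5')' · x4 on each row and compare to H:
  x1=0, x2=0, x3=0, x4=0, x5=0: formula gives 0, H = 0 ✓
  x1=0, x2=0, x3=0, x4=0, x5=1: formula gives 0, H = 0 ✓
  x1=0, x2=0, x3=0, x4=1, x5=0: formula gives 0, H = 0 ✓
  x1=0, x2=0, x3=0, x4=1, x5=1: formula gives 1, H = 1 ✓
  x1=0, x2=0, x3=1, x4=0, x5=0: formula gives 0, but H = 1 ✗
Since they disagree at (0,0,1,0,0), the expression is not a correct formula for H.

No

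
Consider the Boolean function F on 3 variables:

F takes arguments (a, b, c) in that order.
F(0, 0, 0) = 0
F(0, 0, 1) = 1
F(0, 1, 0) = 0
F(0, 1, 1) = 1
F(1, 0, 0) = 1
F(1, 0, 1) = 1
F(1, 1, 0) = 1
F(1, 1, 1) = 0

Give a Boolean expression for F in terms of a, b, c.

There are just 3 zero rows: (0,0,0), (0,1,0), (1,1,1). Their minterms are ¬a·¬b·¬c, ¬a·b·¬c, a·b·c; the OR of those covers precisely the 0-outputs, and negating it yields F.

F(a, b, c) = ((((a' · b') · c') + ((a' · b) · c')) + ((a · b) · c))'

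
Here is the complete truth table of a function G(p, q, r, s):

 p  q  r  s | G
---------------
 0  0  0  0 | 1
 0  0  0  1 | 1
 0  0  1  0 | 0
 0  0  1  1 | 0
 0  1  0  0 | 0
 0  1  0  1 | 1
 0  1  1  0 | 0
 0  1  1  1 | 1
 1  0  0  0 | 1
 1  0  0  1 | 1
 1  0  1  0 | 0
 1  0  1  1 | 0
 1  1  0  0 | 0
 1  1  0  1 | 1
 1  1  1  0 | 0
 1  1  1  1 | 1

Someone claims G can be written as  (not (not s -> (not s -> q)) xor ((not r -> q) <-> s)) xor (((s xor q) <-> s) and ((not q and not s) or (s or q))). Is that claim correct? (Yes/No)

Yes

Test each input against both G and the formula:
  p=0, q=0, r=0, s=0: formula gives 1, G = 1 ✓
  p=0, q=0, r=0, s=1: formula gives 1, G = 1 ✓
  p=0, q=0, r=1, s=0: formula gives 0, G = 0 ✓
  p=0, q=0, r=1, s=1: formula gives 0, G = 0 ✓
  …and likewise for the remaining 12 rows.
All 16 rows match — the expression computes G exactly.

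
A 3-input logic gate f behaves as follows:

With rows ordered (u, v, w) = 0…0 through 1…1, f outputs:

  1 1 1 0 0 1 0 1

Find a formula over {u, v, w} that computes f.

There are just 3 zero rows: (0,1,1), (1,0,0), (1,1,0). Their minterms are ¬u·v·w, u·¬v·¬w, u·v·¬w; the OR of those covers precisely the 0-outputs, and negating it yields f.

f(u, v, w) = ~((((~u & v) & w) | ((u & ~v) & ~w)) | ((u & v) & ~w))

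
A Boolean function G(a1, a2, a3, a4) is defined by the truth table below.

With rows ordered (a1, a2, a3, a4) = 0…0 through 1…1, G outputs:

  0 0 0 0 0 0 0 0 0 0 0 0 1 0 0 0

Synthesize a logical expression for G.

G(a1, a2, a3, a4) = ((a1 · a2) · a3') · a4'

Only row (1,1,0,0) gives 1. That row's minterm a1·a2·¬a3·¬a4 is G directly.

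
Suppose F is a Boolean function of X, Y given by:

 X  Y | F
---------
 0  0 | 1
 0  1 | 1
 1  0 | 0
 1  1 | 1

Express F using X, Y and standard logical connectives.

This is X → Y (false only at 1,0).

F(X, Y) = X -> Y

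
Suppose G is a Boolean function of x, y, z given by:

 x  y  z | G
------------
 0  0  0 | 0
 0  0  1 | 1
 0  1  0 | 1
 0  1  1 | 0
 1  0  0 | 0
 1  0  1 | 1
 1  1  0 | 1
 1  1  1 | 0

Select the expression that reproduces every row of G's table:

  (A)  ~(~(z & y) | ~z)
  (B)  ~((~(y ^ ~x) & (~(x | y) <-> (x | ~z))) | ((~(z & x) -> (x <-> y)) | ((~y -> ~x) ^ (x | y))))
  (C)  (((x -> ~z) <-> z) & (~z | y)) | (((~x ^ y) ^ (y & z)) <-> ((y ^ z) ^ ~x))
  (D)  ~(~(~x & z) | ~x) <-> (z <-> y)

(A) fails at (0,0,1): the formula yields 0, G is 1.
(B) fails at (0,0,1): the formula yields 0, G is 1.
(C) fails at (0,0,0): the formula yields 1, G is 0.
(D) is the remaining candidate, and it agrees with G on all 8 inputs.

D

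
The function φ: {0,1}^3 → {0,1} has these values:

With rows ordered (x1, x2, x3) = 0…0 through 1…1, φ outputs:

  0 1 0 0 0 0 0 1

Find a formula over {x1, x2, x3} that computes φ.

Collect the rows where φ=1 — (0,0,1), (1,1,1) — and write one minterm per row: ¬x1·¬x2·x3, x1·x2·x3. Their union (logical OR) reproduces the table exactly.

φ(x1, x2, x3) = ((x1' · x2') · x3) + ((x1 · x2) · x3)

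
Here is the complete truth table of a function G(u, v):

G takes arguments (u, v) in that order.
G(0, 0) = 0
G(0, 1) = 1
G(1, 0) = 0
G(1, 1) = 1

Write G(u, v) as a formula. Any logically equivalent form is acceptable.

G(u, v) = v

The output simply equals v.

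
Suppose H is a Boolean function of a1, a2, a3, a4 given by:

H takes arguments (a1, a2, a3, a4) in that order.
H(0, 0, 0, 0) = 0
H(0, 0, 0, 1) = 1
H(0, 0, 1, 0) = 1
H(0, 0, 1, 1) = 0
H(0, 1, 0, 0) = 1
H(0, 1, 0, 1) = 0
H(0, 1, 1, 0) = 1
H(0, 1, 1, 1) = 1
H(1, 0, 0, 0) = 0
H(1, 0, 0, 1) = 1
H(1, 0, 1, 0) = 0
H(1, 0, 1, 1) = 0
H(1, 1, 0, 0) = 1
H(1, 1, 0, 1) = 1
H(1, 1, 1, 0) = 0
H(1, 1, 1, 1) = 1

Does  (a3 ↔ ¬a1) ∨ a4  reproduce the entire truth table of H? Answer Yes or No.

No

Check the formula against H row by row:
  a1=0, a2=0, a3=0, a4=0: formula gives 0, H = 0 ✓
  a1=0, a2=0, a3=0, a4=1: formula gives 1, H = 1 ✓
  a1=0, a2=0, a3=1, a4=0: formula gives 1, H = 1 ✓
  a1=0, a2=0, a3=1, a4=1: formula gives 1, but H = 0 ✗
A single disagreement suffices: at (0,0,1,1) they differ, so the formula does not compute H.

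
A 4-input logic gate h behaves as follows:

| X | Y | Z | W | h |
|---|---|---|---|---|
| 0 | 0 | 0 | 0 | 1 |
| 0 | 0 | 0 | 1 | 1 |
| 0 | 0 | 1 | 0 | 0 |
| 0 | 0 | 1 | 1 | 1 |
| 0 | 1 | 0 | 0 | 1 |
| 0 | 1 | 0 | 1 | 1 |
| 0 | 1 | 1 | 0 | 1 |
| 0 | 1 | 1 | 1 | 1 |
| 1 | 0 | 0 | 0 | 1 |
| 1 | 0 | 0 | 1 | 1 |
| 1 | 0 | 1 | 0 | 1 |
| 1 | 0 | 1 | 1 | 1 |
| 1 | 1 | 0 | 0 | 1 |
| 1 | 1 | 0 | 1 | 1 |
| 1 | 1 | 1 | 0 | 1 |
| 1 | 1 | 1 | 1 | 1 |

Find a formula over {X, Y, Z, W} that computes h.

h is 0 on exactly one input, (0,0,1,0), whose minterm is ¬X·¬Y·Z·¬W. So h is the negation of that single conjunction.

h(X, Y, Z, W) = (((X' · Y') · Z) · W')'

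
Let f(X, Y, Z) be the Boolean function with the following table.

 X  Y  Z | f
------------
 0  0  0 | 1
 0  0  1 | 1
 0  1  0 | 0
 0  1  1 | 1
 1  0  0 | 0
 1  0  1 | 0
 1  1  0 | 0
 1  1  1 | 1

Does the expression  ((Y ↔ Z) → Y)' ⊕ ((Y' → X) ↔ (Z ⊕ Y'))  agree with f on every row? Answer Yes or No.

Check the formula against f row by row:
  X=0, Y=0, Z=0: formula gives 1, f = 1 ✓
  X=0, Y=0, Z=1: formula gives 1, f = 1 ✓
  X=0, Y=1, Z=0: formula gives 0, f = 0 ✓
  X=0, Y=1, Z=1: formula gives 1, f = 1 ✓
  X=1, Y=0, Z=0: formula gives 0, f = 0 ✓
  …and likewise for the remaining 3 rows.
Every row agrees, so the formula is equivalent.

Yes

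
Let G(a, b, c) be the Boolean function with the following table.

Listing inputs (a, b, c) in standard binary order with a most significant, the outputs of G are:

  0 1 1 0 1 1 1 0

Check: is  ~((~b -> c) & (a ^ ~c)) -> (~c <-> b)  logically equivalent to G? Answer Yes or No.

No

Check the formula against G row by row:
  a=0, b=0, c=0: formula gives 0, G = 0 ✓
  a=0, b=0, c=1: formula gives 1, G = 1 ✓
  a=0, b=1, c=0: formula gives 1, G = 1 ✓
  a=0, b=1, c=1: formula gives 0, G = 0 ✓
  a=1, b=0, c=0: formula gives 0, but G = 1 ✗
A single disagreement suffices: at (1,0,0) they differ, so the formula does not compute G.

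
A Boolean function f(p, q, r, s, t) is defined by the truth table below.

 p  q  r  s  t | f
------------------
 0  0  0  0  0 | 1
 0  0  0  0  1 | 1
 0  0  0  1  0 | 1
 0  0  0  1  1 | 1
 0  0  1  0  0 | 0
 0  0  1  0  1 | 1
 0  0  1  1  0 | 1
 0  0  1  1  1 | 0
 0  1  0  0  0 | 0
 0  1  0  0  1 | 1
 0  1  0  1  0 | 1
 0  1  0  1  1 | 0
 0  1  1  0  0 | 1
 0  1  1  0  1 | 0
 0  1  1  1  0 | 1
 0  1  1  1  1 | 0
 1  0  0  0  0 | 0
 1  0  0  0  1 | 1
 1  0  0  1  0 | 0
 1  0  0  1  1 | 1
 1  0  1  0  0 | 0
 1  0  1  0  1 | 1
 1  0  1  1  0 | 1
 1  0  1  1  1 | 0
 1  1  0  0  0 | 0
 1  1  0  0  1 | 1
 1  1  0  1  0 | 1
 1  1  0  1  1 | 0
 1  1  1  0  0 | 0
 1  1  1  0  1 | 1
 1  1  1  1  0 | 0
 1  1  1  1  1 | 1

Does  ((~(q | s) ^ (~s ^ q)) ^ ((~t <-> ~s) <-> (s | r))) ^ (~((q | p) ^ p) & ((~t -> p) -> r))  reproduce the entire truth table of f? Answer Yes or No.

Check the formula against f row by row:
  p=0, q=0, r=0, s=0, t=0: formula gives 1, f = 1 ✓
  p=0, q=0, r=0, s=0, t=1: formula gives 1, f = 1 ✓
  p=0, q=0, r=0, s=1, t=0: formula gives 1, f = 1 ✓
  p=0, q=0, r=0, s=1, t=1: formula gives 1, f = 1 ✓
  …and likewise for the remaining 28 rows.
No disagreement on any input; they are logically equivalent.

Yes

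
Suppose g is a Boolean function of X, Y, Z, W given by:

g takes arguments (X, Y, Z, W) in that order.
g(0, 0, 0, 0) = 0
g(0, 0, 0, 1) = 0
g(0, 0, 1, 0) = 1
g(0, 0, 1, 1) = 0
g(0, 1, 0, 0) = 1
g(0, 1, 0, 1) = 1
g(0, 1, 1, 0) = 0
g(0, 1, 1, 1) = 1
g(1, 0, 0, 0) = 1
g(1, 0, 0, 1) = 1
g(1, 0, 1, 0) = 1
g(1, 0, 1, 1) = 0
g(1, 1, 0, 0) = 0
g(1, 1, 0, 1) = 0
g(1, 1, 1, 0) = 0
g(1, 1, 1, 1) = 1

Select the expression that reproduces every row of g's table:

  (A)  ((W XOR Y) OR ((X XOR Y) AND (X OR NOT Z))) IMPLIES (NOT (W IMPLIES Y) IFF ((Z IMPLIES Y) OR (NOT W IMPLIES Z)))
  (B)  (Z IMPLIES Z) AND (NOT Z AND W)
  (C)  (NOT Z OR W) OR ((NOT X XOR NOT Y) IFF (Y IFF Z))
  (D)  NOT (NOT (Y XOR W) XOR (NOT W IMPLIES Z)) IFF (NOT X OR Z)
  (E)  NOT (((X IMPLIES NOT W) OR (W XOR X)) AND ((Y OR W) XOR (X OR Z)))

D

(A) disagrees with g on (0,0,0,0) (formula → 1, table → 0); rule it out.
(B) disagrees with g on (0,0,0,1) (formula → 1, table → 0); rule it out.
(C) disagrees with g on (0,0,0,0) (formula → 1, table → 0); rule it out.
(E) disagrees with g on (0,0,0,0) (formula → 1, table → 0); rule it out.
(D) is the remaining candidate, and it agrees with g on all 16 inputs.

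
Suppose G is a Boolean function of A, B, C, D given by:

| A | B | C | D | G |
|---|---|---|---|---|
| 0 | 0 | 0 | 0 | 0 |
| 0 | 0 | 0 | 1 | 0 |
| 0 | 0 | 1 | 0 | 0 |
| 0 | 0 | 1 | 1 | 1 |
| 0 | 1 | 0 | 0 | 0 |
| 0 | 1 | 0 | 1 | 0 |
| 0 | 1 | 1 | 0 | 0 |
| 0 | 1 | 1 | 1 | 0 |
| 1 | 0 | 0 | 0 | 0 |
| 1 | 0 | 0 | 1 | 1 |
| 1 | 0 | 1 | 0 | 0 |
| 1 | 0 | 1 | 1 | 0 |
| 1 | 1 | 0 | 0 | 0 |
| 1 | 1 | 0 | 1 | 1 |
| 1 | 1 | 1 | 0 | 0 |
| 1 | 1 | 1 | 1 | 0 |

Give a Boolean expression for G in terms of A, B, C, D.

The 1-rows are (0,0,1,1), (1,0,0,1), (1,1,0,1). Each contributes one minterm — ¬A·¬B·C·D; A·¬B·¬C·D; A·B·¬C·D — and their disjunction is a sum-of-products form of G.

G(A, B, C, D) = ((((~A & ~B) & C) & D) | (((A & ~B) & ~C) & D)) | (((A & B) & ~C) & D)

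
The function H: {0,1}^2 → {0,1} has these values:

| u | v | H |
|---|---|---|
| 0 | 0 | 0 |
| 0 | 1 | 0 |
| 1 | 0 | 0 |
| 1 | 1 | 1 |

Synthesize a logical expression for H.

H(u, v) = u · v

The output is 1 only when every input is 1 — the AND of all inputs.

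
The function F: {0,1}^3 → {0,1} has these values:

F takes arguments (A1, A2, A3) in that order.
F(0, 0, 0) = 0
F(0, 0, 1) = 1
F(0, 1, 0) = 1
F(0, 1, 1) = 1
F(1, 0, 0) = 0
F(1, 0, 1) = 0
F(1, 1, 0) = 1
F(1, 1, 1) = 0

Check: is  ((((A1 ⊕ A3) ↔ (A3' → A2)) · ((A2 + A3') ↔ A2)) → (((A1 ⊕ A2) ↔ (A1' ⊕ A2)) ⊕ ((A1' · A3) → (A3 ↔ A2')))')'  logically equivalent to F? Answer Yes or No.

No

Test each input against both F and the formula:
  A1=0, A2=0, A3=0: formula gives 0, F = 0 ✓
  A1=0, A2=0, A3=1: formula gives 1, F = 1 ✓
  A1=0, A2=1, A3=0: formula gives 0, but F = 1 ✗
Row (0,1,0) is a counterexample, so the formula is not equivalent to F.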